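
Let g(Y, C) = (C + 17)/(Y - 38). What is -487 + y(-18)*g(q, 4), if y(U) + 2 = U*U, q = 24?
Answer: -970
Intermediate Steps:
g(Y, C) = (17 + C)/(-38 + Y)
y(U) = -2 + U² (y(U) = -2 + U*U = -2 + U²)
-487 + y(-18)*g(q, 4) = -487 + (-2 + (-18)²)*((17 + 4)/(-38 + 24)) = -487 + (-2 + 324)*(21/(-14)) = -487 + 322*(-1/14*21) = -487 + 322*(-3/2) = -487 - 483 = -970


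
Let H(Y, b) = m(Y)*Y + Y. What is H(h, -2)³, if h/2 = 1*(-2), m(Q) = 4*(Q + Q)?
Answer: 1906624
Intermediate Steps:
m(Q) = 8*Q (m(Q) = 4*(2*Q) = 8*Q)
h = -4 (h = 2*(1*(-2)) = 2*(-2) = -4)
H(Y, b) = Y + 8*Y² (H(Y, b) = (8*Y)*Y + Y = 8*Y² + Y = Y + 8*Y²)
H(h, -2)³ = (-4*(1 + 8*(-4)))³ = (-4*(1 - 32))³ = (-4*(-31))³ = 124³ = 1906624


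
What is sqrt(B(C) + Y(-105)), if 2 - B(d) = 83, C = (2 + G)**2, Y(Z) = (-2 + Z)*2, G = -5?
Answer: I*sqrt(295) ≈ 17.176*I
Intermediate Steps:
Y(Z) = -4 + 2*Z
C = 9 (C = (2 - 5)**2 = (-3)**2 = 9)
B(d) = -81 (B(d) = 2 - 1*83 = 2 - 83 = -81)
sqrt(B(C) + Y(-105)) = sqrt(-81 + (-4 + 2*(-105))) = sqrt(-81 + (-4 - 210)) = sqrt(-81 - 214) = sqrt(-295) = I*sqrt(295)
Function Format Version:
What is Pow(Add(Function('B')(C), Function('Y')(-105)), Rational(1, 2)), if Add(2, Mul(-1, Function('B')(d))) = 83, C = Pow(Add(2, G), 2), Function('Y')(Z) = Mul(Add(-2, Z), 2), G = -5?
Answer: Mul(I, Pow(295, Rational(1, 2))) ≈ Mul(17.176, I)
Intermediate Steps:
Function('Y')(Z) = Add(-4, Mul(2, Z))
C = 9 (C = Pow(Add(2, -5), 2) = Pow(-3, 2) = 9)
Function('B')(d) = -81 (Function('B')(d) = Add(2, Mul(-1, 83)) = Add(2, -83) = -81)
Pow(Add(Function('B')(C), Function('Y')(-105)), Rational(1, 2)) = Pow(Add(-81, Add(-4, Mul(2, -105))), Rational(1, 2)) = Pow(Add(-81, Add(-4, -210)), Rational(1, 2)) = Pow(Add(-81, -214), Rational(1, 2)) = Pow(-295, Rational(1, 2)) = Mul(I, Pow(295, Rational(1, 2)))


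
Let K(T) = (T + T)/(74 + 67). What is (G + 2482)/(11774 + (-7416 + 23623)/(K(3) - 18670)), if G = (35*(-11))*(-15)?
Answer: 7245418416/10330781983 ≈ 0.70134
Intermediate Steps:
K(T) = 2*T/141 (K(T) = (2*T)/141 = (2*T)*(1/141) = 2*T/141)
G = 5775 (G = -385*(-15) = 5775)
(G + 2482)/(11774 + (-7416 + 23623)/(K(3) - 18670)) = (5775 + 2482)/(11774 + (-7416 + 23623)/((2/141)*3 - 18670)) = 8257/(11774 + 16207/(2/47 - 18670)) = 8257/(11774 + 16207/(-877488/47)) = 8257/(11774 + 16207*(-47/877488)) = 8257/(11774 - 761729/877488) = 8257/(10330781983/877488) = 8257*(877488/10330781983) = 7245418416/10330781983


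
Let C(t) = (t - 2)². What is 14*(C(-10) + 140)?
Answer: 3976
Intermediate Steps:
C(t) = (-2 + t)²
14*(C(-10) + 140) = 14*((-2 - 10)² + 140) = 14*((-12)² + 140) = 14*(144 + 140) = 14*284 = 3976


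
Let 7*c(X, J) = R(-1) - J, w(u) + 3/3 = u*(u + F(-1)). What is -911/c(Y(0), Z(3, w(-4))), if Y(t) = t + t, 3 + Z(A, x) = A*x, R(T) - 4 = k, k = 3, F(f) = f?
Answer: 6377/47 ≈ 135.68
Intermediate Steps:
w(u) = -1 + u*(-1 + u) (w(u) = -1 + u*(u - 1) = -1 + u*(-1 + u))
R(T) = 7 (R(T) = 4 + 3 = 7)
Z(A, x) = -3 + A*x
Y(t) = 2*t
c(X, J) = 1 - J/7 (c(X, J) = (7 - J)/7 = 1 - J/7)
-911/c(Y(0), Z(3, w(-4))) = -911/(1 - (-3 + 3*(-1 + (-4)**2 - 1*(-4)))/7) = -911/(1 - (-3 + 3*(-1 + 16 + 4))/7) = -911/(1 - (-3 + 3*19)/7) = -911/(1 - (-3 + 57)/7) = -911/(1 - 1/7*54) = -911/(1 - 54/7) = -911/(-47/7) = -911*(-7/47) = 6377/47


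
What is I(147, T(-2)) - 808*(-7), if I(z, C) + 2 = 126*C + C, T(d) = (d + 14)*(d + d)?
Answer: -442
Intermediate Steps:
T(d) = 2*d*(14 + d) (T(d) = (14 + d)*(2*d) = 2*d*(14 + d))
I(z, C) = -2 + 127*C (I(z, C) = -2 + (126*C + C) = -2 + 127*C)
I(147, T(-2)) - 808*(-7) = (-2 + 127*(2*(-2)*(14 - 2))) - 808*(-7) = (-2 + 127*(2*(-2)*12)) + 5656 = (-2 + 127*(-48)) + 5656 = (-2 - 6096) + 5656 = -6098 + 5656 = -442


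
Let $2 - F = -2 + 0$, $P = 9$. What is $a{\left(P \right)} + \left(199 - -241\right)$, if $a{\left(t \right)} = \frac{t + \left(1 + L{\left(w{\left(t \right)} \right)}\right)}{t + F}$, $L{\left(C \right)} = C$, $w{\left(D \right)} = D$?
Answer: $\frac{5739}{13} \approx 441.46$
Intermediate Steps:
$F = 4$ ($F = 2 - \left(-2 + 0\right) = 2 - -2 = 2 + 2 = 4$)
$a{\left(t \right)} = \frac{1 + 2 t}{4 + t}$ ($a{\left(t \right)} = \frac{t + \left(1 + t\right)}{t + 4} = \frac{1 + 2 t}{4 + t}$)
$a{\left(P \right)} + \left(199 - -241\right) = \frac{1 + 2 \cdot 9}{4 + 9} + \left(199 - -241\right) = \frac{1 + 18}{13} + \left(199 + 241\right) = \frac{1}{13} \cdot 19 + 440 = \frac{19}{13} + 440 = \frac{5739}{13}$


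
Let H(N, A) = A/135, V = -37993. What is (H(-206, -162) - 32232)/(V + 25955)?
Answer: 80583/30095 ≈ 2.6776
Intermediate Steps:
H(N, A) = A/135 (H(N, A) = A*(1/135) = A/135)
(H(-206, -162) - 32232)/(V + 25955) = ((1/135)*(-162) - 32232)/(-37993 + 25955) = (-6/5 - 32232)/(-12038) = -161166/5*(-1/12038) = 80583/30095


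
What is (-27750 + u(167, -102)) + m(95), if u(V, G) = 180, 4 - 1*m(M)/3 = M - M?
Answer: -27558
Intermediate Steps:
m(M) = 12 (m(M) = 12 - 3*(M - M) = 12 - 3*0 = 12 + 0 = 12)
(-27750 + u(167, -102)) + m(95) = (-27750 + 180) + 12 = -27570 + 12 = -27558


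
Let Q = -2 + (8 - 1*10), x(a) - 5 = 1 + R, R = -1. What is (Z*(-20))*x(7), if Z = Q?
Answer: 400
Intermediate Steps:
x(a) = 5 (x(a) = 5 + (1 - 1) = 5 + 0 = 5)
Q = -4 (Q = -2 + (8 - 10) = -2 - 2 = -4)
Z = -4
(Z*(-20))*x(7) = -4*(-20)*5 = 80*5 = 400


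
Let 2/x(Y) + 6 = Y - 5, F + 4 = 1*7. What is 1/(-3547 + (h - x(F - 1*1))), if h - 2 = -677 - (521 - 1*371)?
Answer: -9/39346 ≈ -0.00022874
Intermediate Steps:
F = 3 (F = -4 + 1*7 = -4 + 7 = 3)
x(Y) = 2/(-11 + Y) (x(Y) = 2/(-6 + (Y - 5)) = 2/(-6 + (-5 + Y)) = 2/(-11 + Y))
h = -825 (h = 2 + (-677 - (521 - 1*371)) = 2 + (-677 - (521 - 371)) = 2 + (-677 - 1*150) = 2 + (-677 - 150) = 2 - 827 = -825)
1/(-3547 + (h - x(F - 1*1))) = 1/(-3547 + (-825 - 2/(-11 + (3 - 1*1)))) = 1/(-3547 + (-825 - 2/(-11 + (3 - 1)))) = 1/(-3547 + (-825 - 2/(-11 + 2))) = 1/(-3547 + (-825 - 2/(-9))) = 1/(-3547 + (-825 - 2*(-1)/9)) = 1/(-3547 + (-825 - 1*(-2/9))) = 1/(-3547 + (-825 + 2/9)) = 1/(-3547 - 7423/9) = 1/(-39346/9) = -9/39346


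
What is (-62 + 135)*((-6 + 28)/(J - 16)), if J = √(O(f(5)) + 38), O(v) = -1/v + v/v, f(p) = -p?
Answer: -32120/271 - 5621*√5/271 ≈ -164.90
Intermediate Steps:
O(v) = 1 - 1/v (O(v) = -1/v + 1 = 1 - 1/v)
J = 14*√5/5 (J = √((-1 - 1*5)/((-1*5)) + 38) = √((-1 - 5)/(-5) + 38) = √(-⅕*(-6) + 38) = √(6/5 + 38) = √(196/5) = 14*√5/5 ≈ 6.2610)
(-62 + 135)*((-6 + 28)/(J - 16)) = (-62 + 135)*((-6 + 28)/(14*√5/5 - 16)) = 73*(22/(-16 + 14*√5/5)) = 1606/(-16 + 14*√5/5)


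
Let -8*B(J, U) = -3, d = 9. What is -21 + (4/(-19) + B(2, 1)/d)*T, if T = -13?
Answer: -8575/456 ≈ -18.805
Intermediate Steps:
B(J, U) = 3/8 (B(J, U) = -⅛*(-3) = 3/8)
-21 + (4/(-19) + B(2, 1)/d)*T = -21 + (4/(-19) + (3/8)/9)*(-13) = -21 + (4*(-1/19) + (3/8)*(⅑))*(-13) = -21 + (-4/19 + 1/24)*(-13) = -21 - 77/456*(-13) = -21 + 1001/456 = -8575/456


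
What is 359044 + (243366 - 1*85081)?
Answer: 517329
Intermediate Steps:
359044 + (243366 - 1*85081) = 359044 + (243366 - 85081) = 359044 + 158285 = 517329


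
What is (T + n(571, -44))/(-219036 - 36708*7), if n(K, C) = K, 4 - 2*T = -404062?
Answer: -50651/118998 ≈ -0.42565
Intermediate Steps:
T = 202033 (T = 2 - ½*(-404062) = 2 + 202031 = 202033)
(T + n(571, -44))/(-219036 - 36708*7) = (202033 + 571)/(-219036 - 36708*7) = 202604/(-219036 - 256956) = 202604/(-475992) = 202604*(-1/475992) = -50651/118998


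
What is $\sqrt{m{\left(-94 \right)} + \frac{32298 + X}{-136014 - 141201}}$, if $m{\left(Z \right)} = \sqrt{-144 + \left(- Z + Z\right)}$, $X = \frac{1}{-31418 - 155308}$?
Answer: $\frac{\sqrt{-34686416505541547470 + 3572578470435851530800 i}}{17254416030} \approx 2.4376 + 2.4614 i$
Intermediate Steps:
$X = - \frac{1}{186726}$ ($X = \frac{1}{-186726} = - \frac{1}{186726} \approx -5.3554 \cdot 10^{-6}$)
$m{\left(Z \right)} = 12 i$ ($m{\left(Z \right)} = \sqrt{-144 + 0} = \sqrt{-144} = 12 i$)
$\sqrt{m{\left(-94 \right)} + \frac{32298 + X}{-136014 - 141201}} = \sqrt{12 i + \frac{32298 - \frac{1}{186726}}{-136014 - 141201}} = \sqrt{12 i + \frac{6030876347}{186726 \left(-277215\right)}} = \sqrt{12 i + \frac{6030876347}{186726} \left(- \frac{1}{277215}\right)} = \sqrt{12 i - \frac{6030876347}{51763248090}} = \sqrt{- \frac{6030876347}{51763248090} + 12 i}$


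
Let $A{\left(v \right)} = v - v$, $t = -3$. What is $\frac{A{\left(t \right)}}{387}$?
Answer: $0$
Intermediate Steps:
$A{\left(v \right)} = 0$
$\frac{A{\left(t \right)}}{387} = \frac{0}{387} = 0 \cdot \frac{1}{387} = 0$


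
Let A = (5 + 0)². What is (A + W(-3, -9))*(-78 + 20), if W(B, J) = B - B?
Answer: -1450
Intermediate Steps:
W(B, J) = 0
A = 25 (A = 5² = 25)
(A + W(-3, -9))*(-78 + 20) = (25 + 0)*(-78 + 20) = 25*(-58) = -1450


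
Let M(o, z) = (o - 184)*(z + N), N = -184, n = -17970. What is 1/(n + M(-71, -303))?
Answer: 1/106215 ≈ 9.4149e-6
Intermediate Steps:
M(o, z) = (-184 + o)*(-184 + z) (M(o, z) = (o - 184)*(z - 184) = (-184 + o)*(-184 + z))
1/(n + M(-71, -303)) = 1/(-17970 + (33856 - 184*(-71) - 184*(-303) - 71*(-303))) = 1/(-17970 + (33856 + 13064 + 55752 + 21513)) = 1/(-17970 + 124185) = 1/106215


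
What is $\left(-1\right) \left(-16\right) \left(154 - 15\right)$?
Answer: $2224$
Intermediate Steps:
$\left(-1\right) \left(-16\right) \left(154 - 15\right) = 16 \cdot 139 = 2224$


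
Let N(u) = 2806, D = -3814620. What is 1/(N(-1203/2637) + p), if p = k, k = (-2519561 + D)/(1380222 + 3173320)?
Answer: 650506/1824414953 ≈ 0.00035656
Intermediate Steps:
k = -904883/650506 (k = (-2519561 - 3814620)/(1380222 + 3173320) = -6334181/4553542 = -6334181*1/4553542 = -904883/650506 ≈ -1.3910)
p = -904883/650506 ≈ -1.3910
1/(N(-1203/2637) + p) = 1/(2806 - 904883/650506) = 1/(1824414953/650506) = 650506/1824414953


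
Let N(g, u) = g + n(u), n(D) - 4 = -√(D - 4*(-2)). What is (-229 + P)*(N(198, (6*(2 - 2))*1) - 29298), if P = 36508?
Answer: -1055573784 - 72558*√2 ≈ -1.0557e+9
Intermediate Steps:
n(D) = 4 - √(8 + D) (n(D) = 4 - √(D - 4*(-2)) = 4 - √(D + 8) = 4 - √(8 + D))
N(g, u) = 4 + g - √(8 + u) (N(g, u) = g + (4 - √(8 + u)) = 4 + g - √(8 + u))
(-229 + P)*(N(198, (6*(2 - 2))*1) - 29298) = (-229 + 36508)*((4 + 198 - √(8 + (6*(2 - 2))*1)) - 29298) = 36279*((4 + 198 - √(8 + (6*0)*1)) - 29298) = 36279*((4 + 198 - √(8 + 0*1)) - 29298) = 36279*((4 + 198 - √(8 + 0)) - 29298) = 36279*((4 + 198 - √8) - 29298) = 36279*((4 + 198 - 2*√2) - 29298) = 36279*((202 - 2*√2) - 29298) = 36279*(-29096 - 2*√2) = -1055573784 - 72558*√2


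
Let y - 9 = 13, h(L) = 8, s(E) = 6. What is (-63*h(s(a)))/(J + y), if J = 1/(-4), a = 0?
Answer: -672/29 ≈ -23.172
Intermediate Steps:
y = 22 (y = 9 + 13 = 22)
J = -1/4 (J = -1/4*1 = -1/4 ≈ -0.25000)
(-63*h(s(a)))/(J + y) = (-63*8)/(-1/4 + 22) = -504/87/4 = -504*4/87 = -672/29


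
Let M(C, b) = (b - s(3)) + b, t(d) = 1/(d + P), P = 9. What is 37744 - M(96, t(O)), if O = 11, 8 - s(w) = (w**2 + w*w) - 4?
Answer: 377379/10 ≈ 37738.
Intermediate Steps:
s(w) = 12 - 2*w**2 (s(w) = 8 - ((w**2 + w*w) - 4) = 8 - ((w**2 + w**2) - 4) = 8 - (2*w**2 - 4) = 8 - (-4 + 2*w**2) = 8 + (4 - 2*w**2) = 12 - 2*w**2)
t(d) = 1/(9 + d) (t(d) = 1/(d + 9) = 1/(9 + d))
M(C, b) = 6 + 2*b (M(C, b) = (b - (12 - 2*3**2)) + b = (b - (12 - 2*9)) + b = (b - (12 - 18)) + b = (b - 1*(-6)) + b = (b + 6) + b = (6 + b) + b = 6 + 2*b)
37744 - M(96, t(O)) = 37744 - (6 + 2/(9 + 11)) = 37744 - (6 + 2/20) = 37744 - (6 + 2*(1/20)) = 37744 - (6 + 1/10) = 37744 - 1*61/10 = 37744 - 61/10 = 377379/10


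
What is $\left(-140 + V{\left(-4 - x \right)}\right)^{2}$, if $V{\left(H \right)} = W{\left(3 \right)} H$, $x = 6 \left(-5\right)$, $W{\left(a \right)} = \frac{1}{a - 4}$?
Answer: $27556$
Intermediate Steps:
$W{\left(a \right)} = \frac{1}{-4 + a}$
$x = -30$
$V{\left(H \right)} = - H$ ($V{\left(H \right)} = \frac{H}{-4 + 3} = \frac{H}{-1} = - H$)
$\left(-140 + V{\left(-4 - x \right)}\right)^{2} = \left(-140 - \left(-4 - -30\right)\right)^{2} = \left(-140 - \left(-4 + 30\right)\right)^{2} = \left(-140 - 26\right)^{2} = \left(-166\right)^{2} = 27556$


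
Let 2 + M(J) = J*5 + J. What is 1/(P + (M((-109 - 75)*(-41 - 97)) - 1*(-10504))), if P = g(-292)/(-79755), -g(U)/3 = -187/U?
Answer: 7762820/1264206288467 ≈ 6.1405e-6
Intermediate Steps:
g(U) = 561/U (g(U) = -(-561)/U = 561/U)
M(J) = -2 + 6*J (M(J) = -2 + (J*5 + J) = -2 + (5*J + J) = -2 + 6*J)
P = 187/7762820 (P = (561/(-292))/(-79755) = (561*(-1/292))*(-1/79755) = -561/292*(-1/79755) = 187/7762820 ≈ 2.4089e-5)
1/(P + (M((-109 - 75)*(-41 - 97)) - 1*(-10504))) = 1/(187/7762820 + ((-2 + 6*((-109 - 75)*(-41 - 97))) - 1*(-10504))) = 1/(187/7762820 + ((-2 + 6*(-184*(-138))) + 10504)) = 1/(187/7762820 + ((-2 + 6*25392) + 10504)) = 1/(187/7762820 + ((-2 + 152352) + 10504)) = 1/(187/7762820 + (152350 + 10504)) = 1/(187/7762820 + 162854) = 1/(1264206288467/7762820) = 7762820/1264206288467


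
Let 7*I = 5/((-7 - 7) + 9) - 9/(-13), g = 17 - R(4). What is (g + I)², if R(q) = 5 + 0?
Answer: 1183744/8281 ≈ 142.95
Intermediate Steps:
R(q) = 5
g = 12 (g = 17 - 1*5 = 17 - 5 = 12)
I = -4/91 (I = (5/((-7 - 7) + 9) - 9/(-13))/7 = (5/(-14 + 9) - 9*(-1/13))/7 = (5/(-5) + 9/13)/7 = (5*(-⅕) + 9/13)/7 = (-1 + 9/13)/7 = (⅐)*(-4/13) = -4/91 ≈ -0.043956)
(g + I)² = (12 - 4/91)² = (1088/91)² = 1183744/8281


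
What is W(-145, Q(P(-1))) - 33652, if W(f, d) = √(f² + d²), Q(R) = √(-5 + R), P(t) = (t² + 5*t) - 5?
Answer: -33652 + √21011 ≈ -33507.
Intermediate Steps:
P(t) = -5 + t² + 5*t
W(f, d) = √(d² + f²)
W(-145, Q(P(-1))) - 33652 = √((√(-5 + (-5 + (-1)² + 5*(-1))))² + (-145)²) - 33652 = √((√(-5 + (-5 + 1 - 5)))² + 21025) - 33652 = √((√(-5 - 9))² + 21025) - 33652 = √((√(-14))² + 21025) - 33652 = √((I*√14)² + 21025) - 33652 = √(-14 + 21025) - 33652 = √21011 - 33652 = -33652 + √21011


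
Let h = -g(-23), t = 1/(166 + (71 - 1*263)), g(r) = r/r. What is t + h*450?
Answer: -11701/26 ≈ -450.04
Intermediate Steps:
g(r) = 1
t = -1/26 (t = 1/(166 + (71 - 263)) = 1/(166 - 192) = 1/(-26) = -1/26 ≈ -0.038462)
h = -1 (h = -1*1 = -1)
t + h*450 = -1/26 - 1*450 = -1/26 - 450 = -11701/26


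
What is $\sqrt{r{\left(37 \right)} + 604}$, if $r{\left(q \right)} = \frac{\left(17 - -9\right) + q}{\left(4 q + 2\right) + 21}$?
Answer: $\frac{\sqrt{218177}}{19} \approx 24.584$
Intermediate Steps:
$r{\left(q \right)} = \frac{26 + q}{23 + 4 q}$ ($r{\left(q \right)} = \frac{\left(17 + 9\right) + q}{\left(2 + 4 q\right) + 21} = \frac{26 + q}{23 + 4 q}$)
$\sqrt{r{\left(37 \right)} + 604} = \sqrt{\frac{26 + 37}{23 + 4 \cdot 37} + 604} = \sqrt{\frac{1}{23 + 148} \cdot 63 + 604} = \sqrt{\frac{1}{171} \cdot 63 + 604} = \sqrt{\frac{7}{19} + 604} = \sqrt{\frac{11483}{19}} = \frac{\sqrt{218177}}{19}$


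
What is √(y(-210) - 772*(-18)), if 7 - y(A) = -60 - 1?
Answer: 2*√3491 ≈ 118.17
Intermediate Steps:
y(A) = 68 (y(A) = 7 - (-60 - 1) = 7 - 1*(-61) = 7 + 61 = 68)
√(y(-210) - 772*(-18)) = √(68 - 772*(-18)) = √(68 + 13896) = √13964 = 2*√3491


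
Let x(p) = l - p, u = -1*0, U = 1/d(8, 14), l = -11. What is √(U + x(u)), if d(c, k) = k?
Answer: 3*I*√238/14 ≈ 3.3058*I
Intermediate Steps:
U = 1/14 ≈ 0.071429
u = 0
x(p) = -11 - p
√(U + x(u)) = √(1/14 + (-11 - 1*0)) = √(1/14 + (-11 + 0)) = √(1/14 - 11) = √(-153/14) = 3*I*√238/14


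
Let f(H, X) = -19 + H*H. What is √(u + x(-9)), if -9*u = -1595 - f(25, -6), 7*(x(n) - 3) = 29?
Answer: √110999/21 ≈ 15.865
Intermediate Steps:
f(H, X) = -19 + H²
x(n) = 50/7 (x(n) = 3 + (⅐)*29 = 3 + 29/7 = 50/7)
u = 2201/9 (u = -(-1595 - (-19 + 25²))/9 = -(-1595 - (-19 + 625))/9 = -(-1595 - 1*606)/9 = -(-1595 - 606)/9 = -⅑*(-2201) = 2201/9 ≈ 244.56)
√(u + x(-9)) = √(2201/9 + 50/7) = √(15857/63) = √110999/21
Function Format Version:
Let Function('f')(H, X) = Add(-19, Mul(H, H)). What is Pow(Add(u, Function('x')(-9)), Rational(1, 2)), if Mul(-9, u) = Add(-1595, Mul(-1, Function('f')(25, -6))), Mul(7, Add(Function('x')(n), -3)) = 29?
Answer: Mul(Rational(1, 21), Pow(110999, Rational(1, 2))) ≈ 15.865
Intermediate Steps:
Function('f')(H, X) = Add(-19, Pow(H, 2))
Function('x')(n) = Rational(50, 7) (Function('x')(n) = Add(3, Mul(Rational(1, 7), 29)) = Add(3, Rational(29, 7)) = Rational(50, 7))
u = Rational(2201, 9) (u = Mul(Rational(-1, 9), Add(-1595, Mul(-1, Add(-19, Pow(25, 2))))) = Mul(Rational(-1, 9), Add(-1595, Mul(-1, Add(-19, 625)))) = Mul(Rational(-1, 9), Add(-1595, Mul(-1, 606))) = Mul(Rational(-1, 9), Add(-1595, -606)) = Mul(Rational(-1, 9), -2201) = Rational(2201, 9) ≈ 244.56)
Pow(Add(u, Function('x')(-9)), Rational(1, 2)) = Pow(Add(Rational(2201, 9), Rational(50, 7)), Rational(1, 2)) = Pow(Rational(15857, 63), Rational(1, 2)) = Mul(Rational(1, 21), Pow(110999, Rational(1, 2)))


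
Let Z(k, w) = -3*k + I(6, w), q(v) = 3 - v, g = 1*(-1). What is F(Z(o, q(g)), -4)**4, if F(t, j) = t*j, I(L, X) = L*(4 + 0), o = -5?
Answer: 592240896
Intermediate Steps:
g = -1
I(L, X) = 4*L (I(L, X) = L*4 = 4*L)
Z(k, w) = 24 - 3*k (Z(k, w) = -3*k + 4*6 = -3*k + 24 = 24 - 3*k)
F(t, j) = j*t
F(Z(o, q(g)), -4)**4 = (-4*(24 - 3*(-5)))**4 = (-4*(24 + 15))**4 = (-4*39)**4 = (-156)**4 = 592240896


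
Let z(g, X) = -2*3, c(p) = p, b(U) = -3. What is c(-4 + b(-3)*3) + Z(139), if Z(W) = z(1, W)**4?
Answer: 1283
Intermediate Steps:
z(g, X) = -6
Z(W) = 1296 (Z(W) = (-6)**4 = 1296)
c(-4 + b(-3)*3) + Z(139) = (-4 - 3*3) + 1296 = (-4 - 9) + 1296 = -13 + 1296 = 1283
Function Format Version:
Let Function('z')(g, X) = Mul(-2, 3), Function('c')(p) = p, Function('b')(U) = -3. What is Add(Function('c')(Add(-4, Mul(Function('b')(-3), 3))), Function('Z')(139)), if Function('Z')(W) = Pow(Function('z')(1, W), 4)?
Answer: 1283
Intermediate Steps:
Function('z')(g, X) = -6
Function('Z')(W) = 1296 (Function('Z')(W) = Pow(-6, 4) = 1296)
Add(Function('c')(Add(-4, Mul(Function('b')(-3), 3))), Function('Z')(139)) = Add(Add(-4, Mul(-3, 3)), 1296) = Add(Add(-4, -9), 1296) = Add(-13, 1296) = 1283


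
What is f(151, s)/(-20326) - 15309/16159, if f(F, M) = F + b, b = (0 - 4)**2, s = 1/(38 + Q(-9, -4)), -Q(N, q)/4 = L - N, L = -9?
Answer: -313869287/328447834 ≈ -0.95561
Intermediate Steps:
Q(N, q) = 36 + 4*N (Q(N, q) = -4*(-9 - N) = 36 + 4*N)
s = 1/38 (s = 1/(38 + (36 + 4*(-9))) = 1/(38 + (36 - 36)) = 1/(38 + 0) = 1/38 ≈ 0.026316)
b = 16 (b = (-4)**2 = 16)
f(F, M) = 16 + F (f(F, M) = F + 16 = 16 + F)
f(151, s)/(-20326) - 15309/16159 = (16 + 151)/(-20326) - 15309/16159 = 167*(-1/20326) - 15309*1/16159 = -167/20326 - 15309/16159 = -313869287/328447834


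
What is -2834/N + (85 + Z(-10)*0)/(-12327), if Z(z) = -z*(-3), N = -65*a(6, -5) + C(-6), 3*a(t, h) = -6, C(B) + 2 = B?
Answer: -17472544/751947 ≈ -23.236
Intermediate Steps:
C(B) = -2 + B
a(t, h) = -2 (a(t, h) = (⅓)*(-6) = -2)
N = 122 (N = -65*(-2) + (-2 - 6) = 130 - 8 = 122)
Z(z) = 3*z
-2834/N + (85 + Z(-10)*0)/(-12327) = -2834/122 + (85 + (3*(-10))*0)/(-12327) = -2834*1/122 + (85 - 30*0)*(-1/12327) = -1417/61 + (85 + 0)*(-1/12327) = -1417/61 + 85*(-1/12327) = -1417/61 - 85/12327 = -17472544/751947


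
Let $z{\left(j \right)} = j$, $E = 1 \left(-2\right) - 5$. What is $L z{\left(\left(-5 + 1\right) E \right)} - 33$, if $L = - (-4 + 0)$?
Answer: $79$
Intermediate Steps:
$E = -7$ ($E = -2 - 5 = -7$)
$L = 4$ ($L = \left(-1\right) \left(-4\right) = 4$)
$L z{\left(\left(-5 + 1\right) E \right)} - 33 = 4 \left(-5 + 1\right) \left(-7\right) - 33 = 4 \left(\left(-4\right) \left(-7\right)\right) - 33 = 4 \cdot 28 - 33 = 112 - 33 = 79$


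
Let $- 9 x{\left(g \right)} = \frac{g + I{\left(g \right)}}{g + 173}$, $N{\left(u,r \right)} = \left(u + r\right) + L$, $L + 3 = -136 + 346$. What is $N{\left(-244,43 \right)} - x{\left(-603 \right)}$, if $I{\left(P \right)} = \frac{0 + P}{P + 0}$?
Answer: $\frac{277}{45} \approx 6.1556$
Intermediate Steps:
$L = 207$ ($L = -3 + \left(-136 + 346\right) = -3 + 210 = 207$)
$I{\left(P \right)} = 1$ ($I{\left(P \right)} = \frac{P}{P} = 1$)
$N{\left(u,r \right)} = 207 + r + u$ ($N{\left(u,r \right)} = \left(u + r\right) + 207 = \left(r + u\right) + 207 = 207 + r + u$)
$x{\left(g \right)} = - \frac{1 + g}{9 \left(173 + g\right)}$ ($x{\left(g \right)} = - \frac{\left(g + 1\right) \frac{1}{g + 173}}{9} = - \frac{\left(1 + g\right) \frac{1}{173 + g}}{9} = - \frac{\frac{1}{173 + g} \left(1 + g\right)}{9} = - \frac{1 + g}{9 \left(173 + g\right)}$)
$N{\left(-244,43 \right)} - x{\left(-603 \right)} = \left(207 + 43 - 244\right) - \frac{-1 - -603}{9 \left(173 - 603\right)} = 6 - \frac{-1 + 603}{9 \left(-430\right)} = 6 - \frac{1}{9} \left(- \frac{1}{430}\right) 602 = 6 - - \frac{7}{45} = 6 + \frac{7}{45} = \frac{277}{45}$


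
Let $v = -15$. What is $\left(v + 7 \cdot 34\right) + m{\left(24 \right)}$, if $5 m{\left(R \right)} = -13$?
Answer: $\frac{1102}{5} \approx 220.4$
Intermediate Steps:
$m{\left(R \right)} = - \frac{13}{5}$ ($m{\left(R \right)} = \frac{1}{5} \left(-13\right) = - \frac{13}{5}$)
$\left(v + 7 \cdot 34\right) + m{\left(24 \right)} = \left(-15 + 7 \cdot 34\right) - \frac{13}{5} = \left(-15 + 238\right) - \frac{13}{5} = 223 - \frac{13}{5} = \frac{1102}{5}$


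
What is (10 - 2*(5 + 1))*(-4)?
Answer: 8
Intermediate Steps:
(10 - 2*(5 + 1))*(-4) = (10 - 2*6)*(-4) = (10 - 12)*(-4) = -2*(-4) = 8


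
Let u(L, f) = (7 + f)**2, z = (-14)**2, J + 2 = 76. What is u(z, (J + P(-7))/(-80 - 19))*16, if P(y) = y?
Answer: 6270016/9801 ≈ 639.73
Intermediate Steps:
J = 74 (J = -2 + 76 = 74)
z = 196
u(z, (J + P(-7))/(-80 - 19))*16 = (7 + (74 - 7)/(-80 - 19))**2*16 = (7 + 67/(-99))**2*16 = (7 + 67*(-1/99))**2*16 = (7 - 67/99)**2*16 = (626/99)**2*16 = (391876/9801)*16 = 6270016/9801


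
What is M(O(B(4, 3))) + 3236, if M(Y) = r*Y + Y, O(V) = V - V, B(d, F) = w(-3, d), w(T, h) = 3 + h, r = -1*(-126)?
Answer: 3236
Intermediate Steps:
r = 126
B(d, F) = 3 + d
O(V) = 0
M(Y) = 127*Y (M(Y) = 126*Y + Y = 127*Y)
M(O(B(4, 3))) + 3236 = 127*0 + 3236 = 0 + 3236 = 3236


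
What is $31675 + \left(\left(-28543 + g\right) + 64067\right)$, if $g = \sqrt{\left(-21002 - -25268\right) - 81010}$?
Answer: $67199 + 2 i \sqrt{19186} \approx 67199.0 + 277.03 i$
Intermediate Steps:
$g = 2 i \sqrt{19186}$ ($g = \sqrt{\left(-21002 + 25268\right) - 81010} = \sqrt{4266 - 81010} = \sqrt{-76744} = 2 i \sqrt{19186} \approx 277.03 i$)
$31675 + \left(\left(-28543 + g\right) + 64067\right) = 31675 + \left(\left(-28543 + 2 i \sqrt{19186}\right) + 64067\right) = 31675 + \left(35524 + 2 i \sqrt{19186}\right) = 67199 + 2 i \sqrt{19186}$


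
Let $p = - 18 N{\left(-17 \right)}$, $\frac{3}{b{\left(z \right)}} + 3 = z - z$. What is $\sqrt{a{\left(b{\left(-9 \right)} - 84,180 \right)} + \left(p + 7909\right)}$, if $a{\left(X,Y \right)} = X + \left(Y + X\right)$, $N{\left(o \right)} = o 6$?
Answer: $\sqrt{9755} \approx 98.767$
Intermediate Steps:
$b{\left(z \right)} = -1$ ($b{\left(z \right)} = \frac{3}{-3 + \left(z - z\right)} = \frac{3}{-3 + 0} = \frac{3}{-3} = 3 \left(- \frac{1}{3}\right) = -1$)
$N{\left(o \right)} = 6 o$
$a{\left(X,Y \right)} = Y + 2 X$ ($a{\left(X,Y \right)} = X + \left(X + Y\right) = Y + 2 X$)
$p = 1836$ ($p = - 18 \cdot 6 \left(-17\right) = \left(-18\right) \left(-102\right) = 1836$)
$\sqrt{a{\left(b{\left(-9 \right)} - 84,180 \right)} + \left(p + 7909\right)} = \sqrt{\left(180 + 2 \left(-1 - 84\right)\right) + \left(1836 + 7909\right)} = \sqrt{\left(180 + 2 \left(-1 - 84\right)\right) + 9745} = \sqrt{\left(180 + 2 \left(-85\right)\right) + 9745} = \sqrt{\left(180 - 170\right) + 9745} = \sqrt{10 + 9745} = \sqrt{9755}$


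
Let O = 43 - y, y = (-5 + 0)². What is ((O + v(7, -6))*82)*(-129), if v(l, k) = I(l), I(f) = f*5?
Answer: -560634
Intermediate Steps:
I(f) = 5*f
v(l, k) = 5*l
y = 25 (y = (-5)² = 25)
O = 18 (O = 43 - 1*25 = 43 - 25 = 18)
((O + v(7, -6))*82)*(-129) = ((18 + 5*7)*82)*(-129) = ((18 + 35)*82)*(-129) = (53*82)*(-129) = 4346*(-129) = -560634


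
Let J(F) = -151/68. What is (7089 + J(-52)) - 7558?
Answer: -32043/68 ≈ -471.22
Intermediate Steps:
J(F) = -151/68 (J(F) = -151*1/68 = -151/68)
(7089 + J(-52)) - 7558 = (7089 - 151/68) - 7558 = 481901/68 - 7558 = -32043/68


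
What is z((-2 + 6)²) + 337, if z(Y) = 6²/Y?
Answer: 1357/4 ≈ 339.25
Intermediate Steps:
z(Y) = 36/Y
z((-2 + 6)²) + 337 = 36/((-2 + 6)²) + 337 = 36/(4²) + 337 = 36/16 + 337 = 36*(1/16) + 337 = 9/4 + 337 = 1357/4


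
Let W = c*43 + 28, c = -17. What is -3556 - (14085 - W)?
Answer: -18344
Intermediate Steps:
W = -703 (W = -17*43 + 28 = -731 + 28 = -703)
-3556 - (14085 - W) = -3556 - (14085 - 1*(-703)) = -3556 - (14085 + 703) = -3556 - 1*14788 = -3556 - 14788 = -18344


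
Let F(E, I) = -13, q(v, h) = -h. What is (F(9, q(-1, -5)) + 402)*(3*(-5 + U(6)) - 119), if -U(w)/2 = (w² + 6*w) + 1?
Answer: -222508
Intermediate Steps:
U(w) = -2 - 12*w - 2*w² (U(w) = -2*((w² + 6*w) + 1) = -2*(1 + w² + 6*w) = -2 - 12*w - 2*w²)
(F(9, q(-1, -5)) + 402)*(3*(-5 + U(6)) - 119) = (-13 + 402)*(3*(-5 + (-2 - 12*6 - 2*6²)) - 119) = 389*(3*(-5 + (-2 - 72 - 2*36)) - 119) = 389*(3*(-5 + (-2 - 72 - 72)) - 119) = 389*(3*(-5 - 146) - 119) = 389*(3*(-151) - 119) = 389*(-453 - 119) = 389*(-572) = -222508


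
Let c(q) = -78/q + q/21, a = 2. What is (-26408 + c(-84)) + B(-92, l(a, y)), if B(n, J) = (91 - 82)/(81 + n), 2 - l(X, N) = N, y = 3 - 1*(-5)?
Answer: -4067431/154 ≈ -26412.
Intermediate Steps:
c(q) = -78/q + q/21 (c(q) = -78/q + q*(1/21) = -78/q + q/21)
y = 8 (y = 3 + 5 = 8)
l(X, N) = 2 - N
B(n, J) = 9/(81 + n)
(-26408 + c(-84)) + B(-92, l(a, y)) = (-26408 + (-78/(-84) + (1/21)*(-84))) + 9/(81 - 92) = (-26408 + (-78*(-1/84) - 4)) + 9/(-11) = (-26408 + (13/14 - 4)) + 9*(-1/11) = (-26408 - 43/14) - 9/11 = -369755/14 - 9/11 = -4067431/154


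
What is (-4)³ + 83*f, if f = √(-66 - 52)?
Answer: -64 + 83*I*√118 ≈ -64.0 + 901.61*I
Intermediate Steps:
f = I*√118 (f = √(-118) = I*√118 ≈ 10.863*I)
(-4)³ + 83*f = (-4)³ + 83*(I*√118) = -64 + 83*I*√118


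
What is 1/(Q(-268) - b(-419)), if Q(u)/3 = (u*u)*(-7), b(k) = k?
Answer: -1/1507885 ≈ -6.6318e-7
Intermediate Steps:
Q(u) = -21*u² (Q(u) = 3*((u*u)*(-7)) = 3*(u²*(-7)) = 3*(-7*u²) = -21*u²)
1/(Q(-268) - b(-419)) = 1/(-21*(-268)² - 1*(-419)) = 1/(-21*71824 + 419) = 1/(-1508304 + 419) = 1/(-1507885) = -1/1507885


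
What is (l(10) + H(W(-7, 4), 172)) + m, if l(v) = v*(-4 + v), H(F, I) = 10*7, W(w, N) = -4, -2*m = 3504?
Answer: -1622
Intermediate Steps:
m = -1752 (m = -1/2*3504 = -1752)
H(F, I) = 70
(l(10) + H(W(-7, 4), 172)) + m = (10*(-4 + 10) + 70) - 1752 = (10*6 + 70) - 1752 = (60 + 70) - 1752 = 130 - 1752 = -1622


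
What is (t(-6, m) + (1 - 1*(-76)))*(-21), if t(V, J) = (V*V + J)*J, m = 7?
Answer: -7938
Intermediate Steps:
t(V, J) = J*(J + V²) (t(V, J) = (V² + J)*J = (J + V²)*J = J*(J + V²))
(t(-6, m) + (1 - 1*(-76)))*(-21) = (7*(7 + (-6)²) + (1 - 1*(-76)))*(-21) = (7*(7 + 36) + (1 + 76))*(-21) = (7*43 + 77)*(-21) = (301 + 77)*(-21) = 378*(-21) = -7938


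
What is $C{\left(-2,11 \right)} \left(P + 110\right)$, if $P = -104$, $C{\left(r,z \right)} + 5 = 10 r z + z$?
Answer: $-1284$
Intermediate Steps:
$C{\left(r,z \right)} = -5 + z + 10 r z$ ($C{\left(r,z \right)} = -5 + \left(10 r z + z\right) = -5 + \left(z + 10 r z\right) = -5 + z + 10 r z$)
$C{\left(-2,11 \right)} \left(P + 110\right) = \left(-5 + 11 + 10 \left(-2\right) 11\right) \left(-104 + 110\right) = \left(-5 + 11 - 220\right) 6 = \left(-214\right) 6 = -1284$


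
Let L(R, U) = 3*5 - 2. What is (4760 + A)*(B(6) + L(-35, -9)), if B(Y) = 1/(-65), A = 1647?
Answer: 5407508/65 ≈ 83192.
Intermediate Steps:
L(R, U) = 13 (L(R, U) = 15 - 2 = 13)
B(Y) = -1/65
(4760 + A)*(B(6) + L(-35, -9)) = (4760 + 1647)*(-1/65 + 13) = 6407*(844/65) = 5407508/65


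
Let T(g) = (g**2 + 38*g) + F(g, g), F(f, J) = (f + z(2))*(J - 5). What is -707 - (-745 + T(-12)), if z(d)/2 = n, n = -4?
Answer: 10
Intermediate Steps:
z(d) = -8 (z(d) = 2*(-4) = -8)
F(f, J) = (-8 + f)*(-5 + J) (F(f, J) = (f - 8)*(J - 5) = (-8 + f)*(-5 + J))
T(g) = 40 + 2*g**2 + 25*g (T(g) = (g**2 + 38*g) + (40 - 8*g - 5*g + g*g) = (g**2 + 38*g) + (40 - 8*g - 5*g + g**2) = (g**2 + 38*g) + (40 + g**2 - 13*g) = 40 + 2*g**2 + 25*g)
-707 - (-745 + T(-12)) = -707 - (-745 + (40 + 2*(-12)**2 + 25*(-12))) = -707 - (-745 + (40 + 2*144 - 300)) = -707 - (-745 + (40 + 288 - 300)) = -707 - (-745 + 28) = -707 - 1*(-717) = -707 + 717 = 10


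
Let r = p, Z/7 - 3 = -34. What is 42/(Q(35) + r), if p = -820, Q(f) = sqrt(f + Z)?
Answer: -5740/112097 - 7*I*sqrt(182)/112097 ≈ -0.051206 - 0.00084244*I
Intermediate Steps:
Z = -217 (Z = 21 + 7*(-34) = 21 - 238 = -217)
Q(f) = sqrt(-217 + f) (Q(f) = sqrt(f - 217) = sqrt(-217 + f))
r = -820
42/(Q(35) + r) = 42/(sqrt(-217 + 35) - 820) = 42/(sqrt(-182) - 820) = 42/(I*sqrt(182) - 820) = 42/(-820 + I*sqrt(182))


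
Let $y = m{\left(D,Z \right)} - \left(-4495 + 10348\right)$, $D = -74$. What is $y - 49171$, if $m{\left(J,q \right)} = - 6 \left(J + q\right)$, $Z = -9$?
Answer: $-54526$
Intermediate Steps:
$m{\left(J,q \right)} = - 6 J - 6 q$
$y = -5355$ ($y = \left(\left(-6\right) \left(-74\right) - -54\right) - \left(-4495 + 10348\right) = \left(444 + 54\right) - 5853 = 498 - 5853 = -5355$)
$y - 49171 = -5355 - 49171 = -54526$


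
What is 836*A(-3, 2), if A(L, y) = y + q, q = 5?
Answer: 5852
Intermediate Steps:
A(L, y) = 5 + y (A(L, y) = y + 5 = 5 + y)
836*A(-3, 2) = 836*(5 + 2) = 836*7 = 5852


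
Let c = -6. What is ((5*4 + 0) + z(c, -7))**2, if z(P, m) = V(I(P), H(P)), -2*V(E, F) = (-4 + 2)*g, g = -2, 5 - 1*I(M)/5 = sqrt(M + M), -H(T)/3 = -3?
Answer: 324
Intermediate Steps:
H(T) = 9 (H(T) = -3*(-3) = 9)
I(M) = 25 - 5*sqrt(2)*sqrt(M) (I(M) = 25 - 5*sqrt(M + M) = 25 - 5*sqrt(2)*sqrt(M))
V(E, F) = -2 (V(E, F) = -(-4 + 2)*(-2)/2 = -(-1)*(-2) = -1/2*4 = -2)
z(P, m) = -2
((5*4 + 0) + z(c, -7))**2 = ((5*4 + 0) - 2)**2 = ((20 + 0) - 2)**2 = (20 - 2)**2 = 18**2 = 324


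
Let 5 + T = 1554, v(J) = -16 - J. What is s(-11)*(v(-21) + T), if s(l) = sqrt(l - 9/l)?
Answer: 6216*I*sqrt(77)/11 ≈ 4958.7*I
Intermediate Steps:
T = 1549 (T = -5 + 1554 = 1549)
s(-11)*(v(-21) + T) = sqrt(-11 - 9/(-11))*((-16 - 1*(-21)) + 1549) = sqrt(-11 - 9*(-1/11))*((-16 + 21) + 1549) = sqrt(-11 + 9/11)*(5 + 1549) = sqrt(-112/11)*1554 = (4*I*sqrt(77)/11)*1554 = 6216*I*sqrt(77)/11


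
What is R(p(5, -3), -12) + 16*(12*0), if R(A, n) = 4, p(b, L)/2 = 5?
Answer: 4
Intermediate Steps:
p(b, L) = 10 (p(b, L) = 2*5 = 10)
R(p(5, -3), -12) + 16*(12*0) = 4 + 16*(12*0) = 4 + 16*0 = 4 + 0 = 4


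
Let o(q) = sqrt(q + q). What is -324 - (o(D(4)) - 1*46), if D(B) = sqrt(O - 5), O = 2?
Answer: -278 - 3**(1/4)*(1 + I) ≈ -279.32 - 1.3161*I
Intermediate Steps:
D(B) = I*sqrt(3) (D(B) = sqrt(2 - 5) = sqrt(-3) = I*sqrt(3))
o(q) = sqrt(2)*sqrt(q) (o(q) = sqrt(2*q) = sqrt(2)*sqrt(q))
-324 - (o(D(4)) - 1*46) = -324 - (sqrt(2)*sqrt(I*sqrt(3)) - 1*46) = -324 - (sqrt(2)*(3**(1/4)*sqrt(I)) - 46) = -324 - (sqrt(2)*3**(1/4)*sqrt(I) - 46) = -324 - (-46 + sqrt(2)*3**(1/4)*sqrt(I)) = -324 + (46 - sqrt(2)*3**(1/4)*sqrt(I)) = -278 - sqrt(2)*3**(1/4)*sqrt(I)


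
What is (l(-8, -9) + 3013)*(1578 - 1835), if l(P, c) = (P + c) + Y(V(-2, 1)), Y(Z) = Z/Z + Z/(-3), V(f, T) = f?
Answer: -2311201/3 ≈ -7.7040e+5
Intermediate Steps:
Y(Z) = 1 - Z/3 (Y(Z) = 1 + Z*(-⅓) = 1 - Z/3)
l(P, c) = 5/3 + P + c (l(P, c) = (P + c) + (1 - ⅓*(-2)) = (P + c) + (1 + ⅔) = (P + c) + 5/3 = 5/3 + P + c)
(l(-8, -9) + 3013)*(1578 - 1835) = ((5/3 - 8 - 9) + 3013)*(1578 - 1835) = (-46/3 + 3013)*(-257) = (8993/3)*(-257) = -2311201/3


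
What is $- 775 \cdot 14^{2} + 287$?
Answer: $-151613$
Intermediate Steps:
$- 775 \cdot 14^{2} + 287 = \left(-775\right) 196 + 287 = -151900 + 287 = -151613$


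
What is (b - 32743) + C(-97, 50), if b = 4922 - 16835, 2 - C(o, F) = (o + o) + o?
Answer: -44363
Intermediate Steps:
C(o, F) = 2 - 3*o (C(o, F) = 2 - ((o + o) + o) = 2 - (2*o + o) = 2 - 3*o)
b = -11913
(b - 32743) + C(-97, 50) = (-11913 - 32743) + (2 - 3*(-97)) = -44656 + (2 + 291) = -44656 + 293 = -44363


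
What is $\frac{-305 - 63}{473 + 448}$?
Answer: $- \frac{368}{921} \approx -0.39957$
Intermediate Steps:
$\frac{-305 - 63}{473 + 448} = - \frac{368}{921}$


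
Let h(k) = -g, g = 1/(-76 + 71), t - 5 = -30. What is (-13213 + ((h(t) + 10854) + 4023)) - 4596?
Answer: -14659/5 ≈ -2931.8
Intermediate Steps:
t = -25 (t = 5 - 30 = -25)
g = -⅕ (g = 1/(-5) = -⅕ ≈ -0.20000)
h(k) = ⅕ (h(k) = -1*(-⅕) = ⅕)
(-13213 + ((h(t) + 10854) + 4023)) - 4596 = (-13213 + ((⅕ + 10854) + 4023)) - 4596 = (-13213 + (54271/5 + 4023)) - 4596 = (-13213 + 74386/5) - 4596 = 8321/5 - 4596 = -14659/5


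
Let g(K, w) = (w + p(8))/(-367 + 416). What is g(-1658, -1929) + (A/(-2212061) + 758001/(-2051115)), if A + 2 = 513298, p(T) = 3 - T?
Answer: -2969559154113653/74107461134245 ≈ -40.071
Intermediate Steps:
A = 513296 (A = -2 + 513298 = 513296)
g(K, w) = -5/49 + w/49 (g(K, w) = (w + (3 - 1*8))/(-367 + 416) = (w + (3 - 8))/49 = (w - 5)*(1/49) = (-5 + w)*(1/49) = -5/49 + w/49)
g(-1658, -1929) + (A/(-2212061) + 758001/(-2051115)) = (-5/49 + (1/49)*(-1929)) + (513296/(-2212061) + 758001/(-2051115)) = (-5/49 - 1929/49) + (513296*(-1/2212061) + 758001*(-1/2051115)) = -1934/49 + (-513296/2212061 - 252667/683705) = -1934/49 - 909857858367/1512397166005 = -2969559154113653/74107461134245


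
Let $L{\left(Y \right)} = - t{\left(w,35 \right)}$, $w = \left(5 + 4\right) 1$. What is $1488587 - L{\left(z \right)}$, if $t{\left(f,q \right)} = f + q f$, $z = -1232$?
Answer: $1488911$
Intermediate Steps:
$w = 9$ ($w = 9 \cdot 1 = 9$)
$t{\left(f,q \right)} = f + f q$
$L{\left(Y \right)} = -324$ ($L{\left(Y \right)} = - 9 \left(1 + 35\right) = - 9 \cdot 36 = \left(-1\right) 324 = -324$)
$1488587 - L{\left(z \right)} = 1488587 - -324 = 1488587 + 324 = 1488911$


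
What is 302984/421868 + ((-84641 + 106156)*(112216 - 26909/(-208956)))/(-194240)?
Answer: -10640767954482130657/856130765335296 ≈ -12429.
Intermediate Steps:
302984/421868 + ((-84641 + 106156)*(112216 - 26909/(-208956)))/(-194240) = 302984*(1/421868) + (21515*(112216 - 26909*(-1/208956)))*(-1/194240) = 75746/105467 + (21515*(112216 + 26909/208956))*(-1/194240) = 75746/105467 + (21515*(23448233405/208956))*(-1/194240) = 75746/105467 + (504488741708575/208956)*(-1/194240) = 75746/105467 - 100897748341715/8117522688 = -10640767954482130657/856130765335296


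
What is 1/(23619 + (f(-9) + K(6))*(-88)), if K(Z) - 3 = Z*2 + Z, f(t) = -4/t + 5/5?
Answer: 9/194795 ≈ 4.6202e-5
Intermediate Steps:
f(t) = 1 - 4/t (f(t) = -4/t + 5*(⅕) = -4/t + 1 = 1 - 4/t)
K(Z) = 3 + 3*Z (K(Z) = 3 + (Z*2 + Z) = 3 + (2*Z + Z) = 3 + 3*Z)
1/(23619 + (f(-9) + K(6))*(-88)) = 1/(23619 + ((-4 - 9)/(-9) + (3 + 3*6))*(-88)) = 1/(23619 + (-⅑*(-13) + (3 + 18))*(-88)) = 1/(23619 + (13/9 + 21)*(-88)) = 1/(23619 + (202/9)*(-88)) = 1/(23619 - 17776/9) = 1/(194795/9) = 9/194795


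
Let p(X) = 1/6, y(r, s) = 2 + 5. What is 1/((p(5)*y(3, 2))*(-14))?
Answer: -3/49 ≈ -0.061224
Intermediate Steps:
y(r, s) = 7
p(X) = ⅙
1/((p(5)*y(3, 2))*(-14)) = 1/(((⅙)*7)*(-14)) = 1/((7/6)*(-14)) = 1/(-49/3) = -3/49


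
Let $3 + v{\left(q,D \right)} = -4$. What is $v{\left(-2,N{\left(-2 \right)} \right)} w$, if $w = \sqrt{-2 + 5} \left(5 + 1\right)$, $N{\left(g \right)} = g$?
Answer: $- 42 \sqrt{3} \approx -72.746$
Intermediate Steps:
$v{\left(q,D \right)} = -7$ ($v{\left(q,D \right)} = -3 - 4 = -7$)
$w = 6 \sqrt{3}$ ($w = \sqrt{3} \cdot 6 = 6 \sqrt{3} \approx 10.392$)
$v{\left(-2,N{\left(-2 \right)} \right)} w = - 7 \cdot 6 \sqrt{3} = - 42 \sqrt{3}$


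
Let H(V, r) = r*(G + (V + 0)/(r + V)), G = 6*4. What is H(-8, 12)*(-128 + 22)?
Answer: -27984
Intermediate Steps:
G = 24
H(V, r) = r*(24 + V/(V + r)) (H(V, r) = r*(24 + (V + 0)/(r + V)) = r*(24 + V/(V + r)))
H(-8, 12)*(-128 + 22) = (12*(24*12 + 25*(-8))/(-8 + 12))*(-128 + 22) = (12*(288 - 200)/4)*(-106) = (12*(1/4)*88)*(-106) = 264*(-106) = -27984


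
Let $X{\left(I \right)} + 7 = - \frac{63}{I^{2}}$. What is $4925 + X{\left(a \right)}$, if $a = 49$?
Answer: $\frac{1686865}{343} \approx 4918.0$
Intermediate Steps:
$X{\left(I \right)} = -7 - \frac{63}{I^{2}}$
$4925 + X{\left(a \right)} = 4925 - \left(7 + \frac{63}{2401}\right) = 4925 - \frac{2410}{343} = \frac{1686865}{343}$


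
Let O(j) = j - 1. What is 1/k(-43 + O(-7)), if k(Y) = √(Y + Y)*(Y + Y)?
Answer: I*√102/10404 ≈ 0.00097073*I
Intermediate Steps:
O(j) = -1 + j
k(Y) = 2*√2*Y^(3/2) (k(Y) = √(2*Y)*(2*Y) = (√2*√Y)*(2*Y) = 2*√2*Y^(3/2))
1/k(-43 + O(-7)) = 1/(2*√2*(-43 + (-1 - 7))^(3/2)) = 1/(2*√2*(-43 - 8)^(3/2)) = 1/(2*√2*(-51)^(3/2)) = 1/(2*√2*(-51*I*√51)) = 1/(-102*I*√102) = I*√102/10404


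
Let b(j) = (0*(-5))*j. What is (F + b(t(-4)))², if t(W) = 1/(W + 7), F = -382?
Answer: 145924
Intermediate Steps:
t(W) = 1/(7 + W)
b(j) = 0 (b(j) = 0*j = 0)
(F + b(t(-4)))² = (-382 + 0)² = (-382)² = 145924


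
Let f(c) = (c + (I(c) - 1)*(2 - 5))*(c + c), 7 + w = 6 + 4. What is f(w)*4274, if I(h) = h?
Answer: -76932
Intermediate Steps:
w = 3 (w = -7 + (6 + 4) = -7 + 10 = 3)
f(c) = 2*c*(3 - 2*c) (f(c) = (c + (c - 1)*(2 - 5))*(c + c) = (c + (-1 + c)*(-3))*(2*c) = (c + (3 - 3*c))*(2*c) = (3 - 2*c)*(2*c) = 2*c*(3 - 2*c))
f(w)*4274 = (2*3*(3 - 2*3))*4274 = (2*3*(3 - 6))*4274 = (2*3*(-3))*4274 = -18*4274 = -76932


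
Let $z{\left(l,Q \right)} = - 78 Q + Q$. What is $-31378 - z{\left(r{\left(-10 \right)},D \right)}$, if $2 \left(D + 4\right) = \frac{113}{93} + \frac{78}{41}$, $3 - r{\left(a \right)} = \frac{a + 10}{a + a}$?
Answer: $- \frac{240722137}{7626} \approx -31566.0$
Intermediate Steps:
$r{\left(a \right)} = 3 - \frac{10 + a}{2 a}$ ($r{\left(a \right)} = 3 - \frac{a + 10}{a + a} = 3 - \frac{10 + a}{2 a}$)
$D = - \frac{18617}{7626}$ ($D = -4 + \frac{\frac{113}{93} + \frac{78}{41}}{2} = -4 + \frac{1}{2} \cdot \frac{11887}{3813} = -4 + \frac{11887}{7626} = - \frac{18617}{7626} \approx -2.4413$)
$z{\left(l,Q \right)} = - 77 Q$
$-31378 - z{\left(r{\left(-10 \right)},D \right)} = -31378 - \left(-77\right) \left(- \frac{18617}{7626}\right) = -31378 - \frac{1433509}{7626} = - \frac{240722137}{7626}$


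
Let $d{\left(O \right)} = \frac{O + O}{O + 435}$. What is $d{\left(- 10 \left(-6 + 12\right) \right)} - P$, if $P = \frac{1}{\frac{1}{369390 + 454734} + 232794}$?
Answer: $- \frac{1534829582756}{4796278061425} \approx -0.32$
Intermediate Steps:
$d{\left(O \right)} = \frac{2 O}{435 + O}$
$P = \frac{824124}{191851122457}$ ($P = \frac{1}{\frac{1}{824124} + 232794} = \frac{1}{\frac{191851122457}{824124}} = \frac{824124}{191851122457} \approx 4.2956 \cdot 10^{-6}$)
$d{\left(- 10 \left(-6 + 12\right) \right)} - P = \frac{2 \left(- 10 \left(-6 + 12\right)\right)}{435 - 10 \left(-6 + 12\right)} - \frac{824124}{191851122457} = \frac{2 \left(\left(-10\right) 6\right)}{435 - 60} - \frac{824124}{191851122457} = 2 \left(-60\right) \frac{1}{435 - 60} - \frac{824124}{191851122457} = 2 \left(-60\right) \frac{1}{375} - \frac{824124}{191851122457} = - \frac{8}{25} - \frac{824124}{191851122457} = - \frac{1534829582756}{4796278061425}$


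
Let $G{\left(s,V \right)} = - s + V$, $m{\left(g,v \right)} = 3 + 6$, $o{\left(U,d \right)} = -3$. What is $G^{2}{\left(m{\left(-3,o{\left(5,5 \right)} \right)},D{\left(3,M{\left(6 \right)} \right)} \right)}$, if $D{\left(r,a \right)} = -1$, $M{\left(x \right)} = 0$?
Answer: $100$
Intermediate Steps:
$m{\left(g,v \right)} = 9$
$G{\left(s,V \right)} = V - s$
$G^{2}{\left(m{\left(-3,o{\left(5,5 \right)} \right)},D{\left(3,M{\left(6 \right)} \right)} \right)} = \left(-1 - 9\right)^{2} = \left(-10\right)^{2} = 100$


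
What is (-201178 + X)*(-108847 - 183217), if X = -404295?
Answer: 176836866272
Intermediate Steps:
(-201178 + X)*(-108847 - 183217) = (-201178 - 404295)*(-108847 - 183217) = -605473*(-292064) = 176836866272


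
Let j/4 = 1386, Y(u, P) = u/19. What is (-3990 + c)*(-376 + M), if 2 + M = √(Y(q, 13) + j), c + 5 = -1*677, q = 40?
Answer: 1766016 - 18688*√125134/19 ≈ 1.4181e+6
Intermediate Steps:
Y(u, P) = u/19 (Y(u, P) = u*(1/19) = u/19)
j = 5544 (j = 4*1386 = 5544)
c = -682 (c = -5 - 1*677 = -5 - 677 = -682)
M = -2 + 4*√125134/19 (M = -2 + √((1/19)*40 + 5544) = -2 + √(40/19 + 5544) = -2 + √(105376/19) = -2 + 4*√125134/19 ≈ 72.472)
(-3990 + c)*(-376 + M) = (-3990 - 682)*(-376 + (-2 + 4*√125134/19)) = -4672*(-378 + 4*√125134/19) = 1766016 - 18688*√125134/19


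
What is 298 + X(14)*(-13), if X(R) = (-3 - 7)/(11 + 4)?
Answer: 920/3 ≈ 306.67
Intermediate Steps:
X(R) = -2/3 (X(R) = -10/15 = -10*1/15 = -2/3)
298 + X(14)*(-13) = 298 - 2/3*(-13) = 298 + 26/3 = 920/3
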